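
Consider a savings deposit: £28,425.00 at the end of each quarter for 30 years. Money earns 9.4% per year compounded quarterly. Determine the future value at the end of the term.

£18,431,907.42

This is an ordinary annuity: 120 deposits of £28,425.00 at the end of each quarter.
Periodic rate r = 0.094/4 per quarter; n is counted in quarters.
FV = PMT × [((1+r)^n − 1)/r] = 28,425 × [(1+r)^120 − 1] / r = £18,431,907.42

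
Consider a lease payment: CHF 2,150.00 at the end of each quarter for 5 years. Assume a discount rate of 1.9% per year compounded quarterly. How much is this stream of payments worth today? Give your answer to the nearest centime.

This is an ordinary annuity: 20 payments of CHF 2,150.00 at the end of each quarter.
Periodic rate r = 0.019/4 per quarter; n is counted in quarters.
PV = PMT × [(1 − (1+r)^−n)/r] = 2,150 × [1 − (1+r)^−20] / r = CHF 40,928.08

CHF 40,928.08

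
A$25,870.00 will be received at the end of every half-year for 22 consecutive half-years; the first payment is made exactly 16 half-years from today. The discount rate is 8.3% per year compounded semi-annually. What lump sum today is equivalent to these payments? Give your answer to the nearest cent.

Ordinary annuity of 22 payments, first payment at period 16.
Periodic rate r = 0.083/2 per half-year; n is counted in half-years.
The ordinary-annuity PV formula values the stream one period before the first payment (period 15); discount that back 15 periods:
PV₀ = 25,870 × [1 − (1+r)^−22] / r × (1+r)^−15 = A$200,264.50

A$200,264.50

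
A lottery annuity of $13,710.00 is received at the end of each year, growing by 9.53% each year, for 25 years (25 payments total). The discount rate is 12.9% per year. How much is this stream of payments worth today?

Periodic rate r = 0.129 per year.
Growing ordinary annuity: PV = PMT₁ × [1 − ((1+g)/(1+r))^n] / (r − g) = 13,710 × [1 − ((1+0.0953)/(1+r))^25] / (r − 0.0953) = $216,109.34.

$216,109.34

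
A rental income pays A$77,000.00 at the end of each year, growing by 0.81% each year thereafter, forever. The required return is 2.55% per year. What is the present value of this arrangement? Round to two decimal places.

A$4,425,287.36

Periodic rate r = 0.0255 per year.
Growing perpetuity (Gordon): PV = PMT₁ / (r − g) = 77,000 / (r − 0.0081) = A$4,425,287.36.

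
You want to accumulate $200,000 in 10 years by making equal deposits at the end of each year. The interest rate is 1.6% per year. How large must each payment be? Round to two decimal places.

$18,601.89

Level ordinary annuity; solve FV = PMT × [((1+r)^n − 1)/r] for PMT.
Periodic rate r = 0.016 per year.
With n = 10: PMT = 200,000 / ([((1+r)^n − 1)/r]) = $18,601.89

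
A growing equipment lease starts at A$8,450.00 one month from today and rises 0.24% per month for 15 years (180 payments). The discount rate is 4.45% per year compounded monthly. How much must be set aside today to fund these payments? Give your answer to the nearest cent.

A$1,351,510.56

Periodic rate r = 0.0445/12 per month; n is counted in months.
Growing ordinary annuity: PV = PMT₁ × [1 − ((1+g)/(1+r))^n] / (r − g) = 8,450 × [1 − ((1+0.0024)/(1+r))^180] / (r − 0.0024) = A$1,351,510.56.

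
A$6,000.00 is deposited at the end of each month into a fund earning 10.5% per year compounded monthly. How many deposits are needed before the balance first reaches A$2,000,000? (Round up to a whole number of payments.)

157 payments

Periodic rate r = 0.105/12 per month; n is counted in months.
Ordinary annuity FV: 2,000,000 = 6,000 × [((1+r)^n − 1)/r].
(1+r)^n = 1 + 2,000,000 × r / 6,000, so n = ln(1 + 2,000,000·r/6,000) / ln(1+r) = 156.71.
Round up to a whole number of payments: n = 157.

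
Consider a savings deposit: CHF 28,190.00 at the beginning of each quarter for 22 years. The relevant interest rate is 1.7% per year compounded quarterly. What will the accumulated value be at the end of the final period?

CHF 3,013,400.30

This is an annuity due: 88 deposits of CHF 28,190.00 at the beginning of each quarter.
Periodic rate r = 0.017/4 per quarter; n is counted in quarters.
FV = PMT × [((1+r)^n − 1)/r] × (1+r) = 28,190 × [(1+r)^88 − 1] / r × (1+r) = CHF 3,013,400.30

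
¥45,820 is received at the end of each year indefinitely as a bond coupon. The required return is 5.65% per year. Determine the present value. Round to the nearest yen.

Periodic rate r = 0.0565 per year.
Level perpetuity: PV = PMT / r = 45,820 / (0.0565) = ¥810,973.

¥810,973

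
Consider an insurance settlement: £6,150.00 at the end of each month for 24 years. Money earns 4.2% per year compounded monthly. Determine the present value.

This is an ordinary annuity: 288 payments of £6,150.00 at the end of each month.
Periodic rate r = 0.042/12 per month; n is counted in months.
PV = PMT × [(1 − (1+r)^−n)/r] = 6,150 × [1 − (1+r)^−288] / r = £1,114,747.27

£1,114,747.27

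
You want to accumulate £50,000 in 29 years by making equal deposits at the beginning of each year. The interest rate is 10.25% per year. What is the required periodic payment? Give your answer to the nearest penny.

Level annuity due; solve FV = PMT × [((1+r)^n − 1)/r] × (1+r) for PMT.
Periodic rate r = 0.1025 per year.
With n = 29: PMT = 50,000 / ([((1+r)^n − 1)/r] × (1+r)) = £291.58

£291.58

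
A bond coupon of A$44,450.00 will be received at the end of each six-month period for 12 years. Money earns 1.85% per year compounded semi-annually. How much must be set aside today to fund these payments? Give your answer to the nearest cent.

This is an ordinary annuity: 24 payments of A$44,450.00 at the end of each six-month period.
Periodic rate r = 0.0185/2 per half-year; n is counted in half-years.
PV = PMT × [(1 − (1+r)^−n)/r] = 44,450 × [1 − (1+r)^−24] / r = A$952,752.90

A$952,752.90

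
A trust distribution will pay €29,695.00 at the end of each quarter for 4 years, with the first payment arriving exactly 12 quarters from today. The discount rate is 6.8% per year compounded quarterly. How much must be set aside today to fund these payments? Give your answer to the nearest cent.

Ordinary annuity of 16 payments, first payment at period 12.
Periodic rate r = 0.068/4 per quarter; n is counted in quarters.
The ordinary-annuity PV formula values the stream one period before the first payment (period 11); discount that back 11 periods:
PV₀ = 29,695 × [1 − (1+r)^−16] / r × (1+r)^−11 = €343,048.22

€343,048.22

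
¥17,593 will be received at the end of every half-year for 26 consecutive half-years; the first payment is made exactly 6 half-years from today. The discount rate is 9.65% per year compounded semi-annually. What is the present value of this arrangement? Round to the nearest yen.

Ordinary annuity of 26 payments, first payment at period 6.
Periodic rate r = 0.0965/2 per half-year; n is counted in half-years.
The ordinary-annuity PV formula values the stream one period before the first payment (period 5); discount that back 5 periods:
PV₀ = 17,593 × [1 − (1+r)^−26] / r × (1+r)^−5 = ¥203,471

¥203,471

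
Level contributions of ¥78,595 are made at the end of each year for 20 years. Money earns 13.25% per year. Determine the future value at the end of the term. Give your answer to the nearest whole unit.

This is an ordinary annuity: 20 deposits of ¥78,595 at the end of each year.
Periodic rate r = 0.1325 per year.
FV = PMT × [((1+r)^n − 1)/r] = 78,595 × [(1+r)^20 − 1] / r = ¥6,550,860

¥6,550,860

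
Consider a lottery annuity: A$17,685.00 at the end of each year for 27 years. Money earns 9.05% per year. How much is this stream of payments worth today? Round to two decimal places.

A$176,575.12

This is an ordinary annuity: 27 payments of A$17,685.00 at the end of each year.
Periodic rate r = 0.0905 per year.
PV = PMT × [(1 − (1+r)^−n)/r] = 17,685 × [1 − (1+r)^−27] / r = A$176,575.12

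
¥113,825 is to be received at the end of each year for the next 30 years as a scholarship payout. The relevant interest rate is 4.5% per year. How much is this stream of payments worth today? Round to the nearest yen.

This is an ordinary annuity: 30 payments of ¥113,825 at the end of each year.
Periodic rate r = 0.045 per year.
PV = PMT × [(1 − (1+r)^−n)/r] = 113,825 × [1 − (1+r)^−30] / r = ¥1,854,083

¥1,854,083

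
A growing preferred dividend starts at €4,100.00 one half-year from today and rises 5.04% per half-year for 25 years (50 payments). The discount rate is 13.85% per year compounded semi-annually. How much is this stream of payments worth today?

€128,125.63

Periodic rate r = 0.1385/2 per half-year; n is counted in half-years.
Growing ordinary annuity: PV = PMT₁ × [1 − ((1+g)/(1+r))^n] / (r − g) = 4,100 × [1 − ((1+0.0504)/(1+r))^50] / (r − 0.0504) = €128,125.63.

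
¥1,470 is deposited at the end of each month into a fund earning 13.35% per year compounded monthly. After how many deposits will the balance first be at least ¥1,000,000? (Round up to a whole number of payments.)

195 payments

Periodic rate r = 0.1335/12 per month; n is counted in months.
Ordinary annuity FV: 1,000,000 = 1,470 × [((1+r)^n − 1)/r].
(1+r)^n = 1 + 1,000,000 × r / 1,470, so n = ln(1 + 1,000,000·r/1,470) / ln(1+r) = 194.15.
Round up to a whole number of payments: n = 195.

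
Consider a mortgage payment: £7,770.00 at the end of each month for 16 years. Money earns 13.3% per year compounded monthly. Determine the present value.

This is an ordinary annuity: 192 payments of £7,770.00 at the end of each month.
Periodic rate r = 0.133/12 per month; n is counted in months.
PV = PMT × [(1 − (1+r)^−n)/r] = 7,770 × [1 − (1+r)^−192] / r = £616,591.69

£616,591.69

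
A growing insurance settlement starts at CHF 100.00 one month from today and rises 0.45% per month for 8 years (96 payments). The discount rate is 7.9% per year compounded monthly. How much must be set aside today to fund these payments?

CHF 8,657.59

Periodic rate r = 0.079/12 per month; n is counted in months.
Growing ordinary annuity: PV = PMT₁ × [1 − ((1+g)/(1+r))^n] / (r − g) = 100 × [1 − ((1+0.0045)/(1+r))^96] / (r − 0.0045) = CHF 8,657.59.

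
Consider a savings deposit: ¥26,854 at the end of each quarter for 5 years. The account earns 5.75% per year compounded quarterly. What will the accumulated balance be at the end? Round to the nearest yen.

¥617,156

This is an ordinary annuity: 20 deposits of ¥26,854 at the end of each quarter.
Periodic rate r = 0.0575/4 per quarter; n is counted in quarters.
FV = PMT × [((1+r)^n − 1)/r] = 26,854 × [(1+r)^20 − 1] / r = ¥617,156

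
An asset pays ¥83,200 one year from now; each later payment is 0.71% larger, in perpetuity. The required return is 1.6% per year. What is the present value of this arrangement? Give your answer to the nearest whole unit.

¥9,348,315

Periodic rate r = 0.016 per year.
Growing perpetuity (Gordon): PV = PMT₁ / (r − g) = 83,200 / (r − 0.0071) = ¥9,348,315.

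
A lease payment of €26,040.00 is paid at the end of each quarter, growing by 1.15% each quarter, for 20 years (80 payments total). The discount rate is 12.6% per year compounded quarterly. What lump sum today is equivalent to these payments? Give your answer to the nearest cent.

Periodic rate r = 0.126/4 per quarter; n is counted in quarters.
Growing ordinary annuity: PV = PMT₁ × [1 − ((1+g)/(1+r))^n] / (r − g) = 26,040 × [1 − ((1+0.0115)/(1+r))^80] / (r − 0.0115) = €1,030,141.22.

€1,030,141.22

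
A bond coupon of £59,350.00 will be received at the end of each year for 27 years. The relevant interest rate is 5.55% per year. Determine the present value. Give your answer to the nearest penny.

£820,623.82

This is an ordinary annuity: 27 payments of £59,350.00 at the end of each year.
Periodic rate r = 0.0555 per year.
PV = PMT × [(1 − (1+r)^−n)/r] = 59,350 × [1 − (1+r)^−27] / r = £820,623.82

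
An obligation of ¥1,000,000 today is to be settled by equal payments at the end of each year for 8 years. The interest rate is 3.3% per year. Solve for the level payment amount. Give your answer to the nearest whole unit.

Level ordinary annuity; solve PV = PMT × [(1 − (1+r)^−n)/r] for PMT.
Periodic rate r = 0.033 per year.
With n = 8: PMT = 1,000,000 / ([(1 − (1+r)^−n)/r]) = ¥144,265

¥144,265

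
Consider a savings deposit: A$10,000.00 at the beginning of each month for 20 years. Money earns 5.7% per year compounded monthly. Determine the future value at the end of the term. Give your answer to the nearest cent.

This is an annuity due: 240 deposits of A$10,000.00 at the beginning of each month.
Periodic rate r = 0.057/12 per month; n is counted in months.
FV = PMT × [((1+r)^n − 1)/r] × (1+r) = 10,000 × [(1+r)^240 − 1] / r × (1+r) = A$4,480,848.10

A$4,480,848.10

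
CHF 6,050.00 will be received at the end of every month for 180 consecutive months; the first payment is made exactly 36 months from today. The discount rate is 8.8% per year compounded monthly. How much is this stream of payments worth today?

Ordinary annuity of 180 payments, first payment at period 36.
Periodic rate r = 0.088/12 per month; n is counted in months.
The ordinary-annuity PV formula values the stream one period before the first payment (period 35); discount that back 35 periods:
PV₀ = 6,050 × [1 − (1+r)^−180] / r × (1+r)^−35 = CHF 467,358.98

CHF 467,358.98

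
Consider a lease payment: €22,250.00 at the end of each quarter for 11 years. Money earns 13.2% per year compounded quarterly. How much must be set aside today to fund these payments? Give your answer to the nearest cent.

This is an ordinary annuity: 44 payments of €22,250.00 at the end of each quarter.
Periodic rate r = 0.132/4 per quarter; n is counted in quarters.
PV = PMT × [(1 − (1+r)^−n)/r] = 22,250 × [1 − (1+r)^−44] / r = €512,657.09

€512,657.09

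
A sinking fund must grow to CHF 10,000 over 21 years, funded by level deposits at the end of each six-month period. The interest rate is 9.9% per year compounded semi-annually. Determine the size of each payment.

Level ordinary annuity; solve FV = PMT × [((1+r)^n − 1)/r] for PMT.
Periodic rate r = 0.099/2 per half-year; n is counted in half-years.
With n = 42: PMT = 10,000 / ([((1+r)^n − 1)/r]) = CHF 74.91

CHF 74.91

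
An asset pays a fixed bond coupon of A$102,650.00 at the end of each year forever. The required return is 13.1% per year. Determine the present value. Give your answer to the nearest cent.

A$783,587.79

Periodic rate r = 0.131 per year.
Level perpetuity: PV = PMT / r = 102,650 / (0.131) = A$783,587.79.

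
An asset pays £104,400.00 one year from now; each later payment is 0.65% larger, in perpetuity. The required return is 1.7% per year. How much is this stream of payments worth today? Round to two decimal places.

£9,942,857.14

Periodic rate r = 0.017 per year.
Growing perpetuity (Gordon): PV = PMT₁ / (r − g) = 104,400 / (r − 0.0065) = £9,942,857.14.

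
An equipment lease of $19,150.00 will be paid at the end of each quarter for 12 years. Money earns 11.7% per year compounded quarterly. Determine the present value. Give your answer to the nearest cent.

$490,626.44

This is an ordinary annuity: 48 payments of $19,150.00 at the end of each quarter.
Periodic rate r = 0.117/4 per quarter; n is counted in quarters.
PV = PMT × [(1 − (1+r)^−n)/r] = 19,150 × [1 − (1+r)^−48] / r = $490,626.44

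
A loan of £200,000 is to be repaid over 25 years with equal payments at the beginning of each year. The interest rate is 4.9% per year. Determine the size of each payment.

Level annuity due; solve PV = PMT × [(1 − (1+r)^−n)/r] × (1+r) for PMT.
Periodic rate r = 0.049 per year.
With n = 25: PMT = 200,000 / ([(1 − (1+r)^−n)/r] × (1+r)) = £13,392.37

£13,392.37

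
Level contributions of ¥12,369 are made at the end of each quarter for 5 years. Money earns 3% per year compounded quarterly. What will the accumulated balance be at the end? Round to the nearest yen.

This is an ordinary annuity: 20 deposits of ¥12,369 at the end of each quarter.
Periodic rate r = 0.03/4 per quarter; n is counted in quarters.
FV = PMT × [((1+r)^n − 1)/r] = 12,369 × [(1+r)^20 − 1] / r = ¥265,825

¥265,825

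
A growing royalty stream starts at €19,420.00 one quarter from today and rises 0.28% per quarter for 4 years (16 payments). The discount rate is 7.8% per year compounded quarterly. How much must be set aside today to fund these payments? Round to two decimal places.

€270,049.39

Periodic rate r = 0.078/4 per quarter; n is counted in quarters.
Growing ordinary annuity: PV = PMT₁ × [1 − ((1+g)/(1+r))^n] / (r − g) = 19,420 × [1 − ((1+0.0028)/(1+r))^16] / (r − 0.0028) = €270,049.39.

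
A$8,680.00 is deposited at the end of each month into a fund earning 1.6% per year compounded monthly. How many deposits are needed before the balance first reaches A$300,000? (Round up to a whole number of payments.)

Periodic rate r = 0.016/12 per month; n is counted in months.
Ordinary annuity FV: 300,000 = 8,680 × [((1+r)^n − 1)/r].
(1+r)^n = 1 + 300,000 × r / 8,680, so n = ln(1 + 300,000·r/8,680) / ln(1+r) = 33.81.
Round up to a whole number of payments: n = 34.

34 payments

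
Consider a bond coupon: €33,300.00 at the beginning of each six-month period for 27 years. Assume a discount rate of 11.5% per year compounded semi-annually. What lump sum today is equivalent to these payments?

This is an annuity due: 54 payments of €33,300.00 at the beginning of each six-month period.
Periodic rate r = 0.115/2 per half-year; n is counted in half-years.
PV = PMT × [(1 − (1+r)^−n)/r] × (1+r) = 33,300 × [1 − (1+r)^−54] / r × (1+r) = €582,513.54

€582,513.54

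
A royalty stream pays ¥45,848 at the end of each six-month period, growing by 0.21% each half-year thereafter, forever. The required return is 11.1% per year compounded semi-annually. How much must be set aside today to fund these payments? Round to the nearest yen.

Periodic rate r = 0.111/2 per half-year.
Growing perpetuity (Gordon): PV = PMT₁ / (r − g) = 45,848 / (r − 0.0021) = ¥858,577.

¥858,577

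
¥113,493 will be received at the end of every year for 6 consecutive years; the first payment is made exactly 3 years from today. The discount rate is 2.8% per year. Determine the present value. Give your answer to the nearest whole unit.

Ordinary annuity of 6 payments, first payment at period 3.
Periodic rate r = 0.028 per year.
The ordinary-annuity PV formula values the stream one period before the first payment (period 2); discount that back 2 periods:
PV₀ = 113,493 × [1 − (1+r)^−6] / r × (1+r)^−2 = ¥585,654

¥585,654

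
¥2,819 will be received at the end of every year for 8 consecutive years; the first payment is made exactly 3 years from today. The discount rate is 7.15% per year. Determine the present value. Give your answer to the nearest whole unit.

¥14,577

Ordinary annuity of 8 payments, first payment at period 3.
Periodic rate r = 0.0715 per year.
The ordinary-annuity PV formula values the stream one period before the first payment (period 2); discount that back 2 periods:
PV₀ = 2,819 × [1 − (1+r)^−8] / r × (1+r)^−2 = ¥14,577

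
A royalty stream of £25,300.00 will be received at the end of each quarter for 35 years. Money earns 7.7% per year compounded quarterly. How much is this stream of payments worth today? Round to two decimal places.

This is an ordinary annuity: 140 payments of £25,300.00 at the end of each quarter.
Periodic rate r = 0.077/4 per quarter; n is counted in quarters.
PV = PMT × [(1 − (1+r)^−n)/r] = 25,300 × [1 − (1+r)^−140] / r = £1,223,212.86

£1,223,212.86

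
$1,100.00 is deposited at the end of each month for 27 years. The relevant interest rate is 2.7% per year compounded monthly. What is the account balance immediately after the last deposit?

$523,751.40

This is an ordinary annuity: 324 deposits of $1,100.00 at the end of each month.
Periodic rate r = 0.027/12 per month; n is counted in months.
FV = PMT × [((1+r)^n − 1)/r] = 1,100 × [(1+r)^324 − 1] / r = $523,751.40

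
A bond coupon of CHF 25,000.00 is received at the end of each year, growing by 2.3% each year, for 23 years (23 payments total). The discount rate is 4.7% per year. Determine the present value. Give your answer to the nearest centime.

CHF 430,591.46

Periodic rate r = 0.047 per year.
Growing ordinary annuity: PV = PMT₁ × [1 − ((1+g)/(1+r))^n] / (r − g) = 25,000 × [1 − ((1+0.023)/(1+r))^23] / (r − 0.023) = CHF 430,591.46.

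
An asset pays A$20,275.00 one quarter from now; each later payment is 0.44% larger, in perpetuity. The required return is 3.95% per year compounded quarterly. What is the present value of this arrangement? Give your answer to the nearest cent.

Periodic rate r = 0.0395/4 per quarter.
Growing perpetuity (Gordon): PV = PMT₁ / (r − g) = 20,275 / (r − 0.0044) = A$3,703,196.35.

A$3,703,196.35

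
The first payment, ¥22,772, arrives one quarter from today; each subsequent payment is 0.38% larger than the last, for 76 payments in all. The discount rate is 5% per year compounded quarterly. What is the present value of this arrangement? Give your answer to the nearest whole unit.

Periodic rate r = 0.05/4 per quarter; n is counted in quarters.
Growing ordinary annuity: PV = PMT₁ × [1 − ((1+g)/(1+r))^n] / (r − g) = 22,772 × [1 − ((1+0.0038)/(1+r))^76] / (r − 0.0038) = ¥1,259,014.

¥1,259,014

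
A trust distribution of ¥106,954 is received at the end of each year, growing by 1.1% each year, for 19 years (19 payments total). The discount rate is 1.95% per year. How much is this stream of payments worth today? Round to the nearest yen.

¥1,850,526

Periodic rate r = 0.0195 per year.
Growing ordinary annuity: PV = PMT₁ × [1 − ((1+g)/(1+r))^n] / (r − g) = 106,954 × [1 − ((1+0.011)/(1+r))^19] / (r − 0.011) = ¥1,850,526.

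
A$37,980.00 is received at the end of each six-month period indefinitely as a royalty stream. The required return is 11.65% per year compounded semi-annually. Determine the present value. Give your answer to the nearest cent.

Periodic rate r = 0.1165/2 per half-year.
Level perpetuity: PV = PMT / r = 37,980 / (0.1165/2) = A$652,017.17.

A$652,017.17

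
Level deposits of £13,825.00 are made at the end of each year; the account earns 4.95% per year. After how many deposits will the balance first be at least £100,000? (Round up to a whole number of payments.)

Periodic rate r = 0.0495 per year.
Ordinary annuity FV: 100,000 = 13,825 × [((1+r)^n − 1)/r].
(1+r)^n = 1 + 100,000 × r / 13,825, so n = ln(1 + 100,000·r/13,825) / ln(1+r) = 6.33.
Round up to a whole number of payments: n = 7.

7 payments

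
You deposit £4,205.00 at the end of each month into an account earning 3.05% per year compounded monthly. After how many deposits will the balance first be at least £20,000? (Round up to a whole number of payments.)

Periodic rate r = 0.0305/12 per month; n is counted in months.
Ordinary annuity FV: 20,000 = 4,205 × [((1+r)^n − 1)/r].
(1+r)^n = 1 + 20,000 × r / 4,205, so n = ln(1 + 20,000·r/4,205) / ln(1+r) = 4.73.
Round up to a whole number of payments: n = 5.

5 payments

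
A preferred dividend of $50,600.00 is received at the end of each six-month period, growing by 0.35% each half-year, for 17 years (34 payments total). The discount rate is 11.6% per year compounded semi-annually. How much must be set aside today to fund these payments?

Periodic rate r = 0.116/2 per half-year; n is counted in half-years.
Growing ordinary annuity: PV = PMT₁ × [1 − ((1+g)/(1+r))^n] / (r − g) = 50,600 × [1 − ((1+0.0035)/(1+r))^34] / (r − 0.0035) = $774,684.35.

$774,684.35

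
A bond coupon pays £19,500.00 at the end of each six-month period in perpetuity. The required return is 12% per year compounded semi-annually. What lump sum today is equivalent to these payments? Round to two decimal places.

£325,000.00

Periodic rate r = 0.12/2 per half-year.
Level perpetuity: PV = PMT / r = 19,500 / (0.12/2) = £325,000.00.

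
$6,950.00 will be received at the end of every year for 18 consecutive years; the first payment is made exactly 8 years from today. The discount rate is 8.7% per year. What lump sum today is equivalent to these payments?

Ordinary annuity of 18 payments, first payment at period 8.
Periodic rate r = 0.087 per year.
The ordinary-annuity PV formula values the stream one period before the first payment (period 7); discount that back 7 periods:
PV₀ = 6,950 × [1 − (1+r)^−18] / r × (1+r)^−7 = $34,626.21

$34,626.21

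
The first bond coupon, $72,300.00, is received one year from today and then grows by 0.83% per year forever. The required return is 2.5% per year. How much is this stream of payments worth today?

Periodic rate r = 0.025 per year.
Growing perpetuity (Gordon): PV = PMT₁ / (r − g) = 72,300 / (r − 0.0083) = $4,329,341.32.

$4,329,341.32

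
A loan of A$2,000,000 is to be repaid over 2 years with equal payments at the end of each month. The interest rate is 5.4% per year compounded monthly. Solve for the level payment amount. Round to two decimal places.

A$88,101.50

Level ordinary annuity; solve PV = PMT × [(1 − (1+r)^−n)/r] for PMT.
Periodic rate r = 0.054/12 per month; n is counted in months.
With n = 24: PMT = 2,000,000 / ([(1 − (1+r)^−n)/r]) = A$88,101.50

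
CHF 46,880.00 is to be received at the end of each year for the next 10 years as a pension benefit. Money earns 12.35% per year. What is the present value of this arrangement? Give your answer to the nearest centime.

This is an ordinary annuity: 10 payments of CHF 46,880.00 at the end of each year.
Periodic rate r = 0.1235 per year.
PV = PMT × [(1 − (1+r)^−n)/r] = 46,880 × [1 − (1+r)^−10] / r = CHF 261,130.19

CHF 261,130.19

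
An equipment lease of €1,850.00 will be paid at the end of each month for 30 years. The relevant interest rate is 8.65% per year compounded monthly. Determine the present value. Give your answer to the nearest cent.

€237,310.57

This is an ordinary annuity: 360 payments of €1,850.00 at the end of each month.
Periodic rate r = 0.0865/12 per month; n is counted in months.
PV = PMT × [(1 − (1+r)^−n)/r] = 1,850 × [1 − (1+r)^−360] / r = €237,310.57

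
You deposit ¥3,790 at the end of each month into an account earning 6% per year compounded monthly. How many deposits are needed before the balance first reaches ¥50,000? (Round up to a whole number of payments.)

13 payments

Periodic rate r = 0.06/12 per month; n is counted in months.
Ordinary annuity FV: 50,000 = 3,790 × [((1+r)^n − 1)/r].
(1+r)^n = 1 + 50,000 × r / 3,790, so n = ln(1 + 50,000·r/3,790) / ln(1+r) = 12.81.
Round up to a whole number of payments: n = 13.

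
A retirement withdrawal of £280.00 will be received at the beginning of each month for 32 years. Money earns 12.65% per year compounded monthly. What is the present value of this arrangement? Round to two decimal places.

This is an annuity due: 384 payments of £280.00 at the beginning of each month.
Periodic rate r = 0.1265/12 per month; n is counted in months.
PV = PMT × [(1 − (1+r)^−n)/r] × (1+r) = 280 × [1 − (1+r)^−384] / r × (1+r) = £26,362.66

£26,362.66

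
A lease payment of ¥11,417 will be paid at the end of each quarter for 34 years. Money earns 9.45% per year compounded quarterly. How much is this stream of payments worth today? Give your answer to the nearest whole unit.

This is an ordinary annuity: 136 payments of ¥11,417 at the end of each quarter.
Periodic rate r = 0.0945/4 per quarter; n is counted in quarters.
PV = PMT × [(1 − (1+r)^−n)/r] = 11,417 × [1 − (1+r)^−136] / r = ¥463,075

¥463,075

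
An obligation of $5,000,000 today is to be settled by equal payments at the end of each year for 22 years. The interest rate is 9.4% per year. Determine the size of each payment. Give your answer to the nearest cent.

$545,594.24

Level ordinary annuity; solve PV = PMT × [(1 − (1+r)^−n)/r] for PMT.
Periodic rate r = 0.094 per year.
With n = 22: PMT = 5,000,000 / ([(1 − (1+r)^−n)/r]) = $545,594.24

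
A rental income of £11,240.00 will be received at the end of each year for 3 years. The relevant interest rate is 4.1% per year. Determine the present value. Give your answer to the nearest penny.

This is an ordinary annuity: 3 payments of £11,240.00 at the end of each year.
Periodic rate r = 0.041 per year.
PV = PMT × [(1 − (1+r)^−n)/r] = 11,240 × [1 − (1+r)^−3] / r = £31,132.92

£31,132.92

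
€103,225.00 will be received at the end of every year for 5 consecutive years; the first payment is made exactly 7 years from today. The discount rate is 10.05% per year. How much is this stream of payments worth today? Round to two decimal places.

€219,998.36

Ordinary annuity of 5 payments, first payment at period 7.
Periodic rate r = 0.1005 per year.
The ordinary-annuity PV formula values the stream one period before the first payment (period 6); discount that back 6 periods:
PV₀ = 103,225 × [1 − (1+r)^−5] / r × (1+r)^−6 = €219,998.36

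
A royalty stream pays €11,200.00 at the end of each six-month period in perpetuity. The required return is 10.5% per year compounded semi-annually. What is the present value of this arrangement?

€213,333.33

Periodic rate r = 0.105/2 per half-year.
Level perpetuity: PV = PMT / r = 11,200 / (0.105/2) = €213,333.33.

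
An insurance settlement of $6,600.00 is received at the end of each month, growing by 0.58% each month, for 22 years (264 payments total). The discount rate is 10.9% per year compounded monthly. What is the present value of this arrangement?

$1,159,870.51

Periodic rate r = 0.109/12 per month; n is counted in months.
Growing ordinary annuity: PV = PMT₁ × [1 − ((1+g)/(1+r))^n] / (r − g) = 6,600 × [1 − ((1+0.0058)/(1+r))^264] / (r − 0.0058) = $1,159,870.51.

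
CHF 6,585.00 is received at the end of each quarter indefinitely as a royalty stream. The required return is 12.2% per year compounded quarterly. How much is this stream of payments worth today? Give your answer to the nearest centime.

CHF 215,901.64

Periodic rate r = 0.122/4 per quarter.
Level perpetuity: PV = PMT / r = 6,585 / (0.122/4) = CHF 215,901.64.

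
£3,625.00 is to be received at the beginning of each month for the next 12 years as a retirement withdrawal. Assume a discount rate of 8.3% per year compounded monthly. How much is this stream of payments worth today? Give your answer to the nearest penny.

This is an annuity due: 144 payments of £3,625.00 at the beginning of each month.
Periodic rate r = 0.083/12 per month; n is counted in months.
PV = PMT × [(1 − (1+r)^−n)/r] × (1+r) = 3,625 × [1 − (1+r)^−144] / r × (1+r) = £332,135.98

£332,135.98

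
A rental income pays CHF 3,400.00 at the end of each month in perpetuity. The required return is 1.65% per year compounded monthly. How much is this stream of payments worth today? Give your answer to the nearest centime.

Periodic rate r = 0.0165/12 per month.
Level perpetuity: PV = PMT / r = 3,400 / (0.0165/12) = CHF 2,472,727.27.

CHF 2,472,727.27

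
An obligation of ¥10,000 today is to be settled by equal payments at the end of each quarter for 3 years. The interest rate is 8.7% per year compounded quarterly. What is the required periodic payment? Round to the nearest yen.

Level ordinary annuity; solve PV = PMT × [(1 − (1+r)^−n)/r] for PMT.
Periodic rate r = 0.087/4 per quarter; n is counted in quarters.
With n = 12: PMT = 10,000 / ([(1 − (1+r)^−n)/r]) = ¥956

¥956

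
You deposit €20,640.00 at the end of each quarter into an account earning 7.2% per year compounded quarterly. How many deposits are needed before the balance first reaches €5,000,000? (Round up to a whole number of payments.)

95 payments

Periodic rate r = 0.072/4 per quarter; n is counted in quarters.
Ordinary annuity FV: 5,000,000 = 20,640 × [((1+r)^n − 1)/r].
(1+r)^n = 1 + 5,000,000 × r / 20,640, so n = ln(1 + 5,000,000·r/20,640) / ln(1+r) = 94.12.
Round up to a whole number of payments: n = 95.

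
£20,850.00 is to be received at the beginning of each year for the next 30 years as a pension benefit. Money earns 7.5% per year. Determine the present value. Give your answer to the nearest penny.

£264,715.05

This is an annuity due: 30 payments of £20,850.00 at the beginning of each year.
Periodic rate r = 0.075 per year.
PV = PMT × [(1 − (1+r)^−n)/r] × (1+r) = 20,850 × [1 − (1+r)^−30] / r × (1+r) = £264,715.05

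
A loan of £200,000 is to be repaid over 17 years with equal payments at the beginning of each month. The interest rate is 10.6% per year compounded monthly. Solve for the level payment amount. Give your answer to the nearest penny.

Level annuity due; solve PV = PMT × [(1 − (1+r)^−n)/r] × (1+r) for PMT.
Periodic rate r = 0.106/12 per month; n is counted in months.
With n = 204: PMT = 200,000 / ([(1 − (1+r)^−n)/r] × (1+r)) = £2,100.46

£2,100.46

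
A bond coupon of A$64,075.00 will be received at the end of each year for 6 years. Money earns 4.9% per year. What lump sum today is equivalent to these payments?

A$326,267.63

This is an ordinary annuity: 6 payments of A$64,075.00 at the end of each year.
Periodic rate r = 0.049 per year.
PV = PMT × [(1 − (1+r)^−n)/r] = 64,075 × [1 − (1+r)^−6] / r = A$326,267.63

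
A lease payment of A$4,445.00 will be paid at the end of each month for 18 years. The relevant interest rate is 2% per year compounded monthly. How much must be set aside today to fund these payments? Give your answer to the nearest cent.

A$805,739.56

This is an ordinary annuity: 216 payments of A$4,445.00 at the end of each month.
Periodic rate r = 0.02/12 per month; n is counted in months.
PV = PMT × [(1 − (1+r)^−n)/r] = 4,445 × [1 − (1+r)^−216] / r = A$805,739.56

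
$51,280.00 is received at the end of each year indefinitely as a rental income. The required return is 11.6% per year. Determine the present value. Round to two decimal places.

$442,068.97

Periodic rate r = 0.116 per year.
Level perpetuity: PV = PMT / r = 51,280 / (0.116) = $442,068.97.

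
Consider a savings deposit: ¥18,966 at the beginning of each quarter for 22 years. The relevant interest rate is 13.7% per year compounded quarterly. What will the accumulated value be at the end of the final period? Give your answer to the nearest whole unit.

This is an annuity due: 88 deposits of ¥18,966 at the beginning of each quarter.
Periodic rate r = 0.137/4 per quarter; n is counted in quarters.
FV = PMT × [((1+r)^n − 1)/r] × (1+r) = 18,966 × [(1+r)^88 − 1] / r × (1+r) = ¥10,518,706

¥10,518,706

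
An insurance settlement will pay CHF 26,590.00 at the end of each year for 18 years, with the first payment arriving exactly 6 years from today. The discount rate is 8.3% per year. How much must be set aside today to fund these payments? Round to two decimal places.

Ordinary annuity of 18 payments, first payment at period 6.
Periodic rate r = 0.083 per year.
The ordinary-annuity PV formula values the stream one period before the first payment (period 5); discount that back 5 periods:
PV₀ = 26,590 × [1 − (1+r)^−18] / r × (1+r)^−5 = CHF 163,839.39

CHF 163,839.39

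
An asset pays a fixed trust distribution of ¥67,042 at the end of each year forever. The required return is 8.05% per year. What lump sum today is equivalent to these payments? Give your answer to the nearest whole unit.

Periodic rate r = 0.0805 per year.
Level perpetuity: PV = PMT / r = 67,042 / (0.0805) = ¥832,820.

¥832,820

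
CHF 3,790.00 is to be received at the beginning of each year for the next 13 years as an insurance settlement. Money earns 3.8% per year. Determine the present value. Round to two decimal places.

CHF 39,775.79

This is an annuity due: 13 payments of CHF 3,790.00 at the beginning of each year.
Periodic rate r = 0.038 per year.
PV = PMT × [(1 − (1+r)^−n)/r] × (1+r) = 3,790 × [1 − (1+r)^−13] / r × (1+r) = CHF 39,775.79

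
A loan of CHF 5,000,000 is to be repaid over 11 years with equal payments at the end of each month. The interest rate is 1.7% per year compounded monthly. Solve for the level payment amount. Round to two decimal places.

Level ordinary annuity; solve PV = PMT × [(1 − (1+r)^−n)/r] for PMT.
Periodic rate r = 0.017/12 per month; n is counted in months.
With n = 132: PMT = 5,000,000 / ([(1 − (1+r)^−n)/r]) = CHF 41,557.52

CHF 41,557.52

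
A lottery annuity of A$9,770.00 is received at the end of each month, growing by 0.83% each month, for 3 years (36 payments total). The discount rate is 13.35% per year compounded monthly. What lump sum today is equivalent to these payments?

A$331,368.88

Periodic rate r = 0.1335/12 per month; n is counted in months.
Growing ordinary annuity: PV = PMT₁ × [1 − ((1+g)/(1+r))^n] / (r − g) = 9,770 × [1 − ((1+0.0083)/(1+r))^36] / (r − 0.0083) = A$331,368.88.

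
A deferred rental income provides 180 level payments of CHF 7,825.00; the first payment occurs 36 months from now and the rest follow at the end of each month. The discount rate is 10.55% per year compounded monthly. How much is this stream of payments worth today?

CHF 519,632.58

Ordinary annuity of 180 payments, first payment at period 36.
Periodic rate r = 0.1055/12 per month; n is counted in months.
The ordinary-annuity PV formula values the stream one period before the first payment (period 35); discount that back 35 periods:
PV₀ = 7,825 × [1 − (1+r)^−180] / r × (1+r)^−35 = CHF 519,632.58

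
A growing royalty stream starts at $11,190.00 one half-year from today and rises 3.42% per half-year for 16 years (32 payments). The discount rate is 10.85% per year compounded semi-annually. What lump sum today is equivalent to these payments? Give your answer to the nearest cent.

$256,203.24

Periodic rate r = 0.1085/2 per half-year; n is counted in half-years.
Growing ordinary annuity: PV = PMT₁ × [1 − ((1+g)/(1+r))^n] / (r − g) = 11,190 × [1 − ((1+0.0342)/(1+r))^32] / (r − 0.0342) = $256,203.24.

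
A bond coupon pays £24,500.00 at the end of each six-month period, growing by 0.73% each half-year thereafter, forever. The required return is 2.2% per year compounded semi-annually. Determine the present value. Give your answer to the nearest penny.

Periodic rate r = 0.022/2 per half-year.
Growing perpetuity (Gordon): PV = PMT₁ / (r − g) = 24,500 / (r − 0.0073) = £6,621,621.62.

£6,621,621.62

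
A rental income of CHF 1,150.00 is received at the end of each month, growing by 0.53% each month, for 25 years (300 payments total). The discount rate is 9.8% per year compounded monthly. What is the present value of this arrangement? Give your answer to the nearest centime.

CHF 230,426.76

Periodic rate r = 0.098/12 per month; n is counted in months.
Growing ordinary annuity: PV = PMT₁ × [1 − ((1+g)/(1+r))^n] / (r − g) = 1,150 × [1 − ((1+0.0053)/(1+r))^300] / (r − 0.0053) = CHF 230,426.76.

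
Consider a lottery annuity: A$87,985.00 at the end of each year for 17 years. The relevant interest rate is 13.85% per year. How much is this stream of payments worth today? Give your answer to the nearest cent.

This is an ordinary annuity: 17 payments of A$87,985.00 at the end of each year.
Periodic rate r = 0.1385 per year.
PV = PMT × [(1 − (1+r)^−n)/r] = 87,985 × [1 − (1+r)^−17] / r = A$565,238.64

A$565,238.64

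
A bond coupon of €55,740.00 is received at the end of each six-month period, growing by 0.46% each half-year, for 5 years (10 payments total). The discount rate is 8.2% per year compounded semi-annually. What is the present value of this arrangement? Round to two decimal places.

Periodic rate r = 0.082/2 per half-year; n is counted in half-years.
Growing ordinary annuity: PV = PMT₁ × [1 − ((1+g)/(1+r))^n] / (r − g) = 55,740 × [1 − ((1+0.0046)/(1+r))^10] / (r − 0.0046) = €458,589.68.

€458,589.68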